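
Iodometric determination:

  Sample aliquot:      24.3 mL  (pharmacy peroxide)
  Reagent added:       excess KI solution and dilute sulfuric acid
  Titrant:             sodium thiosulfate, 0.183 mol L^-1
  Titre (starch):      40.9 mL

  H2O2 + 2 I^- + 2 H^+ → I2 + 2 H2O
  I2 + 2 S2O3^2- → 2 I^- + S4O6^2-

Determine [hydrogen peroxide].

0.154 mol/L

n(S2O3^2-) = 0.0409 × 0.183 = 7.48 × 10^-3 mol
n(I2) = n(S2O3^2-)/2 = 3.74 × 10^-3 mol
n(H2O2) in the aliquot = 3.74 × 10^-3 mol (1:1 ratio)
[H2O2] = 3.74 × 10^-3 / 0.0243 = 0.154 mol/L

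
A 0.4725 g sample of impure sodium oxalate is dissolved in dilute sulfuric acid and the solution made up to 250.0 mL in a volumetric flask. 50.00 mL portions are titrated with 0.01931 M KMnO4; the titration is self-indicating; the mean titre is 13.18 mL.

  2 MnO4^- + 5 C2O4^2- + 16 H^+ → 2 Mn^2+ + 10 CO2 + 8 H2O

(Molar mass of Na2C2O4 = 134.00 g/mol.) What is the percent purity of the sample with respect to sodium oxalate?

n(KMnO4) per titration = 0.01318 × 0.01931 = 2.545 × 10^-4 mol
From the 5:2 ratio, n(Na2C2O4) in each aliquot = 5/2 × 2.545 × 10^-4 = 6.363 × 10^-4 mol
n(Na2C2O4) in the whole flask = 6.363 × 10^-4 × 250.0/50.00 = 3.181 × 10^-3 mol
mass of Na2C2O4 = 3.181 × 10^-3 × 134.00 = 0.4263 g
% Na2C2O4 = 0.4263 / 0.4725 × 100 = 90.22 %

90.22 %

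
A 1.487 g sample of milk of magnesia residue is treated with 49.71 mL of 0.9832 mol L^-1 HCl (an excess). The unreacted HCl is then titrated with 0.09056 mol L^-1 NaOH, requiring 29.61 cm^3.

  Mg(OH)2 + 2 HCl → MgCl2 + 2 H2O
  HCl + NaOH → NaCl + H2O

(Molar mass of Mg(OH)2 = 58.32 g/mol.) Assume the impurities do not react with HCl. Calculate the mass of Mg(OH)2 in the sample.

n(HCl) added = 0.04971 × 0.9832 = 0.04887 mol
n(NaOH) used in back-titration = 0.02961 × 0.09056 = 2.681 × 10^-3 mol
n(HCl) left over = 2.681 × 10^-3 mol (1:1 ratio)
n(HCl) consumed by analyte = 0.04887 − 2.681 × 10^-3 = 0.04619 mol
From the 1:2 ratio, n(Mg(OH)2) = 1/2 × 0.04619 = 0.02310 mol
mass of Mg(OH)2 = 0.02310 × 58.32 = 1.347 g

1.347 g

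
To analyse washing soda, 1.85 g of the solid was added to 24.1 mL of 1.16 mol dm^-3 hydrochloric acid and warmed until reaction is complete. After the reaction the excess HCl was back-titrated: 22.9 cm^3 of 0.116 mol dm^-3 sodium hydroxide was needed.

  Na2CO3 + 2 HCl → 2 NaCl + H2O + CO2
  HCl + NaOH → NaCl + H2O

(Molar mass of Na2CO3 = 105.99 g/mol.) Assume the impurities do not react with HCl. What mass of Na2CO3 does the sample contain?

1.34 g

n(HCl) added = 0.0241 × 1.16 = 0.0280 mol
n(NaOH) used in back-titration = 0.0229 × 0.116 = 2.66 × 10^-3 mol
n(HCl) left over = 2.66 × 10^-3 mol (1:1 ratio)
n(HCl) consumed by analyte = 0.0280 − 2.66 × 10^-3 = 0.0253 mol
From the 1:2 ratio, n(Na2CO3) = 1/2 × 0.0253 = 0.0126 mol
mass of Na2CO3 = 0.0126 × 105.99 = 1.34 g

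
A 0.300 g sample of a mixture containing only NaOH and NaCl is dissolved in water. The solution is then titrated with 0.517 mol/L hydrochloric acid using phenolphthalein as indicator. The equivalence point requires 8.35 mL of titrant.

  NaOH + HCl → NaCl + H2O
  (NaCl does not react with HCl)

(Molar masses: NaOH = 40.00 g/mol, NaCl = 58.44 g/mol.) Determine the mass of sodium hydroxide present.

0.173 g

n(HCl) = 0.00835 × 0.517 = 4.32 × 10^-3 mol
Let x = n(NaOH), y = n(NaCl).
Titrant: 1x = 4.32 × 10^-3;  mass: 40.00x + 58.44y = 0.300
Solving, x = 4.32 × 10^-3 mol, y = 2.18 × 10^-3 mol
mass of NaOH = 4.32 × 10^-3 × 40.00 = 0.173 g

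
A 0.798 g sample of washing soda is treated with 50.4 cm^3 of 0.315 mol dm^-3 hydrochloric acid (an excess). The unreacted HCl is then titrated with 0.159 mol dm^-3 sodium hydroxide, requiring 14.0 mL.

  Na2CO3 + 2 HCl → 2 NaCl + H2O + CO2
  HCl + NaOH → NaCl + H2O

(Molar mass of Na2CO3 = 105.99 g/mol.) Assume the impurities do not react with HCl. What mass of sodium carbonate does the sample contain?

0.723 g

n(HCl) added = 0.0504 × 0.315 = 0.0159 mol
n(NaOH) used in back-titration = 0.0140 × 0.159 = 2.23 × 10^-3 mol
n(HCl) left over = 2.23 × 10^-3 mol (1:1 ratio)
n(HCl) consumed by analyte = 0.0159 − 2.23 × 10^-3 = 0.0136 mol
From the 1:2 ratio, n(Na2CO3) = 1/2 × 0.0136 = 6.82 × 10^-3 mol
mass of Na2CO3 = 6.82 × 10^-3 × 105.99 = 0.723 g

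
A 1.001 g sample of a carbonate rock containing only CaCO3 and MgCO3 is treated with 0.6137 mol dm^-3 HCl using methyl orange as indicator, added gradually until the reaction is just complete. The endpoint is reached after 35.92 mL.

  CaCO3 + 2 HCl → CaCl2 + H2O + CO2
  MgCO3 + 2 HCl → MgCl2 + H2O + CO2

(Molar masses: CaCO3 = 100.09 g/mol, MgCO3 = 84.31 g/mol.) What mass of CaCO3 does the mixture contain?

0.4550 g

n(HCl) = 0.03592 × 0.6137 = 0.02204 mol
Let x = n(CaCO3), y = n(MgCO3).
Titrant: 2x + 2y = 0.02204;  mass: 100.09x + 84.31y = 1.001
Solving, x = 4.546 × 10^-3 mol, y = 6.476 × 10^-3 mol
mass of CaCO3 = 4.546 × 10^-3 × 100.09 = 0.4550 g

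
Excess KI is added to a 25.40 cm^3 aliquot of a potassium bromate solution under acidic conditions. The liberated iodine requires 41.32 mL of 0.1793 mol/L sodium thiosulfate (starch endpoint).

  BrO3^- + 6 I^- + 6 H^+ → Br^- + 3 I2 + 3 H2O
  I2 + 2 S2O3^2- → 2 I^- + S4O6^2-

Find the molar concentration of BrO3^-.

0.04861 mol/L

n(S2O3^2-) = 0.04132 × 0.1793 = 7.409 × 10^-3 mol
n(I2) = n(S2O3^2-)/2 = 3.704 × 10^-3 mol
From the 1:3 ratio, n(BrO3^-) in the aliquot = 1/3 × 3.704 × 10^-3 = 1.235 × 10^-3 mol
[BrO3^-] = 1.235 × 10^-3 / 0.02540 = 0.04861 mol/L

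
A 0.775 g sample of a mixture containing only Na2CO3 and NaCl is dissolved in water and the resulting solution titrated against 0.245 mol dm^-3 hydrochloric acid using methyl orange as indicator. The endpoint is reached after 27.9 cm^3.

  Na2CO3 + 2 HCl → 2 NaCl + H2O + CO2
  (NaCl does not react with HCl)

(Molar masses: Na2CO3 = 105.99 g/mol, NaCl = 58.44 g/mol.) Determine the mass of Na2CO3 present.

n(HCl) = 0.0279 × 0.245 = 6.84 × 10^-3 mol
Let x = n(Na2CO3), y = n(NaCl).
Titrant: 2x = 6.84 × 10^-3;  mass: 105.99x + 58.44y = 0.775
Solving, x = 3.42 × 10^-3 mol, y = 7.06 × 10^-3 mol
mass of Na2CO3 = 3.42 × 10^-3 × 105.99 = 0.362 g

0.362 g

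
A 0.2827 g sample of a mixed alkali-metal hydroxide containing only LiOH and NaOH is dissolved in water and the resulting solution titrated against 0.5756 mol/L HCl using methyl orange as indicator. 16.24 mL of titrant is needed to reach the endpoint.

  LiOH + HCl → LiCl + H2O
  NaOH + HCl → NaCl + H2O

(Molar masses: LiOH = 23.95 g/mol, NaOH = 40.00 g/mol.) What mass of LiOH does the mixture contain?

n(HCl) = 0.01624 × 0.5756 = 9.348 × 10^-3 mol
Let x = n(LiOH), y = n(NaOH).
Titrant: 1x + 1y = 9.348 × 10^-3;  mass: 23.95x + 40.00y = 0.2827
Solving, x = 5.683 × 10^-3 mol, y = 3.665 × 10^-3 mol
mass of LiOH = 5.683 × 10^-3 × 23.95 = 0.1361 g

0.1361 g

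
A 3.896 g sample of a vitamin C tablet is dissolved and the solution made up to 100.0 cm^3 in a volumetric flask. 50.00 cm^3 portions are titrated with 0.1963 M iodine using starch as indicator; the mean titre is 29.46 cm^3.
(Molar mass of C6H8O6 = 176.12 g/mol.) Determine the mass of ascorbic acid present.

C6H8O6 + I2 → C6H6O6 + 2 HI
n(I2) per titration = 0.02946 × 0.1963 = 5.783 × 10^-3 mol
n(C6H8O6) in each aliquot = 5.783 × 10^-3 mol (1:1 ratio)
n(C6H8O6) in the whole flask = 5.783 × 10^-3 × 100.0/50.00 = 0.01157 mol
mass of C6H8O6 = 0.01157 × 176.12 = 2.037 g

2.037 g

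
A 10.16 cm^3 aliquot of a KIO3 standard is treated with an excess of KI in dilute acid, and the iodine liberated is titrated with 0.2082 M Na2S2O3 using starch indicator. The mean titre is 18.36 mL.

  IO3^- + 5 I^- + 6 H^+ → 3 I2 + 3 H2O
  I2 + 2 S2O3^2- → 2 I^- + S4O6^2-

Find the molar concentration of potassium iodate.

0.06271 M

n(S2O3^2-) = 0.01836 × 0.2082 = 3.823 × 10^-3 mol
n(I2) = n(S2O3^2-)/2 = 1.911 × 10^-3 mol
From the 1:3 ratio, n(IO3^-) in the aliquot = 1/3 × 1.911 × 10^-3 = 6.371 × 10^-4 mol
[IO3^-] = 6.371 × 10^-4 / 0.01016 = 0.06271 mol/L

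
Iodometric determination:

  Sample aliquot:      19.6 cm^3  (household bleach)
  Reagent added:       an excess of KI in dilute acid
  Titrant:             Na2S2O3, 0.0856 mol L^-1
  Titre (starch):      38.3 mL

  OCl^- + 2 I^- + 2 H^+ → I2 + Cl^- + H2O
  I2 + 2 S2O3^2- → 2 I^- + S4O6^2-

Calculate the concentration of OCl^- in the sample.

n(S2O3^2-) = 0.0383 × 0.0856 = 3.28 × 10^-3 mol
n(I2) = n(S2O3^2-)/2 = 1.64 × 10^-3 mol
n(OCl^-) in the aliquot = 1.64 × 10^-3 mol (1:1 ratio)
[OCl^-] = 1.64 × 10^-3 / 0.0196 = 0.0836 mol/L

0.0836 mol/L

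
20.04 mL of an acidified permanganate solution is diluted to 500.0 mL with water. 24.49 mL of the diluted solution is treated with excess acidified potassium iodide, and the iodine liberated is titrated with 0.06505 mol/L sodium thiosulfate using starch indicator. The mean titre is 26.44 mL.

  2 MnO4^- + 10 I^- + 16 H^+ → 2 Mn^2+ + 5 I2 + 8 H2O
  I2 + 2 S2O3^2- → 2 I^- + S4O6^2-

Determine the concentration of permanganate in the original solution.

0.3504 mol/L

n(S2O3^2-) = 0.02644 × 0.06505 = 1.720 × 10^-3 mol
n(I2) = n(S2O3^2-)/2 = 8.600 × 10^-4 mol
From the 2:5 ratio, n(MnO4^-) in the aliquot = 2/5 × 8.600 × 10^-4 = 3.440 × 10^-4 mol
[MnO4^-]_dilute = 3.440 × 10^-4 / 0.02449 = 0.01405 mol/L
[MnO4^-]_original = 0.01405 × 500.0/20.04 = 0.3504 mol/L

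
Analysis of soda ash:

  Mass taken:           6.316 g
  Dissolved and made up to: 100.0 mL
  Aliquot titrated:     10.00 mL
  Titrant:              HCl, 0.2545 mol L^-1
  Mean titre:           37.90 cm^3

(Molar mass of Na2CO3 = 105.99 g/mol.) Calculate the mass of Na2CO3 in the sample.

5.112 g

Na2CO3 + 2 HCl → 2 NaCl + H2O + CO2
n(HCl) per titration = 0.03790 × 0.2545 = 9.646 × 10^-3 mol
From the 1:2 ratio, n(Na2CO3) in each aliquot = 1/2 × 9.646 × 10^-3 = 4.823 × 10^-3 mol
n(Na2CO3) in the whole flask = 4.823 × 10^-3 × 100.0/10.00 = 0.04823 mol
mass of Na2CO3 = 0.04823 × 105.99 = 5.112 g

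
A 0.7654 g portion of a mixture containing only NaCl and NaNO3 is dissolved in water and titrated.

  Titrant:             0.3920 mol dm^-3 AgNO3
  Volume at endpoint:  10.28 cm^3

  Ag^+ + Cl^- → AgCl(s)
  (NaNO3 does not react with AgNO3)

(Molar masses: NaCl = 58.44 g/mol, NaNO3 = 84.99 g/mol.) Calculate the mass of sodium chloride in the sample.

0.2355 g

n(AgNO3) = 0.01028 × 0.3920 = 4.030 × 10^-3 mol
Let x = n(NaCl), y = n(NaNO3).
Titrant: 1x = 4.030 × 10^-3;  mass: 58.44x + 84.99y = 0.7654
Solving, x = 4.030 × 10^-3 mol, y = 6.235 × 10^-3 mol
mass of NaCl = 4.030 × 10^-3 × 58.44 = 0.2355 g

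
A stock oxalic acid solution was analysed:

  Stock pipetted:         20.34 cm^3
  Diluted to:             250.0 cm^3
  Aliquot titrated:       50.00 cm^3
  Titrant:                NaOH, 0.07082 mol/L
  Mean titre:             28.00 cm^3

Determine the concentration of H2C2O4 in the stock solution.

0.2437 mol/L

H2C2O4 + 2 NaOH → Na2C2O4 + 2 H2O
n(NaOH) = 0.02800 × 0.07082 = 1.983 × 10^-3 mol
From the 1:2 ratio, n(H2C2O4) in the aliquot = 1/2 × 1.983 × 10^-3 = 9.915 × 10^-4 mol
[H2C2O4]_dilute = 9.915 × 10^-4 / 0.05000 = 0.01983 mol/L
Dilution factor = 250.0 / 20.34 = 12.29
[H2C2O4]_stock = 0.01983 × 12.29 = 0.2437 mol/L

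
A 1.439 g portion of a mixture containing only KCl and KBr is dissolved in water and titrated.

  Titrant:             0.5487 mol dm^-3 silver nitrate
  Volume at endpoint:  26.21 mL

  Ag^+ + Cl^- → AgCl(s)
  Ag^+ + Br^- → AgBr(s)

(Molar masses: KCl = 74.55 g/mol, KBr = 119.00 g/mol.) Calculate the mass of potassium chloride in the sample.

n(AgNO3) = 0.02621 × 0.5487 = 0.01438 mol
Let x = n(KCl), y = n(KBr).
Titrant: 1x + 1y = 0.01438;  mass: 74.55x + 119.00y = 1.439
Solving, x = 6.128 × 10^-3 mol, y = 8.253 × 10^-3 mol
mass of KCl = 6.128 × 10^-3 × 74.55 = 0.4568 g

0.4568 g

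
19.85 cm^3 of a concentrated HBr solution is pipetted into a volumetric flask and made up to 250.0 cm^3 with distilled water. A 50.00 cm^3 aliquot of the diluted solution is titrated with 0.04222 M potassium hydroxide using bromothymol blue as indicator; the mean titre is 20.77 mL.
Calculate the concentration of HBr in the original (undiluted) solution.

0.2209 M

HBr + KOH → KBr + H2O
n(KOH) = 0.02077 × 0.04222 = 8.769 × 10^-4 mol
n(HBr) in the aliquot = 8.769 × 10^-4 mol (1:1 ratio)
[HBr]_dilute = 8.769 × 10^-4 / 0.05000 = 0.01754 mol/L
Dilution factor = 250.0 / 19.85 = 12.59
[HBr]_stock = 0.01754 × 12.59 = 0.2209 mol/L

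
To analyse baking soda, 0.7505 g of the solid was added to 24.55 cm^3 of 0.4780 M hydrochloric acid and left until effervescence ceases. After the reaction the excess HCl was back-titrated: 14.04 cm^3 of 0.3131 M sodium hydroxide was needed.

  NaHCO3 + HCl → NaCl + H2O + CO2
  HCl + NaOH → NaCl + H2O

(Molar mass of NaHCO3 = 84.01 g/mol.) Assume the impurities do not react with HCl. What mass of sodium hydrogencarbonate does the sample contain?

0.6165 g

n(HCl) added = 0.02455 × 0.4780 = 0.01173 mol
n(NaOH) used in back-titration = 0.01404 × 0.3131 = 4.396 × 10^-3 mol
n(HCl) left over = 4.396 × 10^-3 mol (1:1 ratio)
n(HCl) consumed by analyte = 0.01173 − 4.396 × 10^-3 = 7.339 × 10^-3 mol
n(NaHCO3) = 7.339 × 10^-3 mol (1:1 ratio)
mass of NaHCO3 = 7.339 × 10^-3 × 84.01 = 0.6165 g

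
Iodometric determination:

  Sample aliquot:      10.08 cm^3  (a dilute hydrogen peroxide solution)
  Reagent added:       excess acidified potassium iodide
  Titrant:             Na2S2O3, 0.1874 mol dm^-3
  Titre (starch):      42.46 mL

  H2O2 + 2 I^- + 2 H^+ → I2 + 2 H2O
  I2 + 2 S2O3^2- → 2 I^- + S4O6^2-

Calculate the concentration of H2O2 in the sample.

0.3947 mol/L

n(S2O3^2-) = 0.04246 × 0.1874 = 7.957 × 10^-3 mol
n(I2) = n(S2O3^2-)/2 = 3.979 × 10^-3 mol
n(H2O2) in the aliquot = 3.979 × 10^-3 mol (1:1 ratio)
[H2O2] = 3.979 × 10^-3 / 0.01008 = 0.3947 mol/L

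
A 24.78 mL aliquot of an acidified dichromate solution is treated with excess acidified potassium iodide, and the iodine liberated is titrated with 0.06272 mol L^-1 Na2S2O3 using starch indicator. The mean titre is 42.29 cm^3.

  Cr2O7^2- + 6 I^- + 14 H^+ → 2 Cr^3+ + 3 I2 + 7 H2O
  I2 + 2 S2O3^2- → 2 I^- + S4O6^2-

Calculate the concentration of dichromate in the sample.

n(S2O3^2-) = 0.04229 × 0.06272 = 2.652 × 10^-3 mol
n(I2) = n(S2O3^2-)/2 = 1.326 × 10^-3 mol
From the 1:3 ratio, n(Cr2O7^2-) in the aliquot = 1/3 × 1.326 × 10^-3 = 4.421 × 10^-4 mol
[Cr2O7^2-] = 4.421 × 10^-4 / 0.02478 = 0.01784 mol/L

0.01784 mol/L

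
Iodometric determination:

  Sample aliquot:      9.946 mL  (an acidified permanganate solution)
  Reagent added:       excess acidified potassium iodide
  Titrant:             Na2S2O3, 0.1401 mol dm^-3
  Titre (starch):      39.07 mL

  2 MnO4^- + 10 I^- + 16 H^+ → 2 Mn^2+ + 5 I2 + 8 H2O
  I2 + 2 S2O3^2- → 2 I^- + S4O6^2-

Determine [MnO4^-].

n(S2O3^2-) = 0.03907 × 0.1401 = 5.474 × 10^-3 mol
n(I2) = n(S2O3^2-)/2 = 2.737 × 10^-3 mol
From the 2:5 ratio, n(MnO4^-) in the aliquot = 2/5 × 2.737 × 10^-3 = 1.095 × 10^-3 mol
[MnO4^-] = 1.095 × 10^-3 / 0.009946 = 0.1101 mol/L

0.1101 mol/L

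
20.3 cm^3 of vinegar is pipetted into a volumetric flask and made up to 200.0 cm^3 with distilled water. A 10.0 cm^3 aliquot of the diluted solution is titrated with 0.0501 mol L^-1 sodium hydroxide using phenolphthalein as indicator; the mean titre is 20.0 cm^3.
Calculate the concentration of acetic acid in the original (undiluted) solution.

0.987 mol/L

CH3COOH + NaOH → CH3COONa + H2O
n(NaOH) = 0.0200 × 0.0501 = 1.00 × 10^-3 mol
n(CH3COOH) in the aliquot = 1.00 × 10^-3 mol (1:1 ratio)
[CH3COOH]_dilute = 1.00 × 10^-3 / 0.0100 = 0.100 mol/L
Dilution factor = 200.0 / 20.3 = 9.852
[CH3COOH]_stock = 0.100 × 9.852 = 0.987 mol/L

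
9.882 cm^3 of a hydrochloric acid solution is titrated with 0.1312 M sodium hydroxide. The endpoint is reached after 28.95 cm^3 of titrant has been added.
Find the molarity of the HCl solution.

HCl + NaOH → NaCl + H2O
n(NaOH) = 0.02895 L × 0.1312 mol/L = 3.798 × 10^-3 mol
n(HCl) = 3.798 × 10^-3 mol (1:1 mole ratio)
[HCl] = 3.798 × 10^-3 mol / 0.009882 L = 0.3844 mol/L

0.3844 M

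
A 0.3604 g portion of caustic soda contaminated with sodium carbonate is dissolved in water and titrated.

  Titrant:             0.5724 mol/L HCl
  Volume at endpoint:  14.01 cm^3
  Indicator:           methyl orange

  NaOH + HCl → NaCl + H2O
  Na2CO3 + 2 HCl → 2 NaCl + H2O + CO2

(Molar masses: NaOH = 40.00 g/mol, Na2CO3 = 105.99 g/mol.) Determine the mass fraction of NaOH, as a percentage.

n(HCl) = 0.01401 × 0.5724 = 8.019 × 10^-3 mol
Let x = n(NaOH), y = n(Na2CO3).
Titrant: 1x + 2y = 8.019 × 10^-3;  mass: 40.00x + 105.99y = 0.3604
Solving, x = 4.970 × 10^-3 mol, y = 1.525 × 10^-3 mol
mass of NaOH = 4.970 × 10^-3 × 40.00 = 0.1988 g
% NaOH = 0.1988 / 0.3604 × 100 = 55.16 %

55.16 %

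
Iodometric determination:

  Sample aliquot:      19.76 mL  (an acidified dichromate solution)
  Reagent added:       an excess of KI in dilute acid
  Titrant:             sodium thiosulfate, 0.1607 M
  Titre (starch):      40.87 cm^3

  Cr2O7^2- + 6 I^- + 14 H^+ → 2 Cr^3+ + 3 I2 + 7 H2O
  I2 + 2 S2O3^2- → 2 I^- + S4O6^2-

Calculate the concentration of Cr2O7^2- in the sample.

0.05540 M

n(S2O3^2-) = 0.04087 × 0.1607 = 6.568 × 10^-3 mol
n(I2) = n(S2O3^2-)/2 = 3.284 × 10^-3 mol
From the 1:3 ratio, n(Cr2O7^2-) in the aliquot = 1/3 × 3.284 × 10^-3 = 1.095 × 10^-3 mol
[Cr2O7^2-] = 1.095 × 10^-3 / 0.01976 = 0.05540 mol/L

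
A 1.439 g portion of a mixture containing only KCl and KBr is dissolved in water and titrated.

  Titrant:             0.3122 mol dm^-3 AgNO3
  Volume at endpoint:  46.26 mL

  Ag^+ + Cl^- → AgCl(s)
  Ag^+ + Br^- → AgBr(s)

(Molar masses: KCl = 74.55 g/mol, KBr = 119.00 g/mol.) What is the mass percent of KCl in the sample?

32.59 %

n(AgNO3) = 0.04626 × 0.3122 = 0.01444 mol
Let x = n(KCl), y = n(KBr).
Titrant: 1x + 1y = 0.01444;  mass: 74.55x + 119.00y = 1.439
Solving, x = 6.291 × 10^-3 mol, y = 8.151 × 10^-3 mol
mass of KCl = 6.291 × 10^-3 × 74.55 = 0.4690 g
% KCl = 0.4690 / 1.439 × 100 = 32.59 %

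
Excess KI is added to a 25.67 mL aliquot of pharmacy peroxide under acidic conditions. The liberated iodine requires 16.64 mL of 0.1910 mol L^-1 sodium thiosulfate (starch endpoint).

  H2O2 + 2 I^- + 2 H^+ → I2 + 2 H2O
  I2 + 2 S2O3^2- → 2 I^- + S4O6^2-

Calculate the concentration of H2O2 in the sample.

n(S2O3^2-) = 0.01664 × 0.1910 = 3.178 × 10^-3 mol
n(I2) = n(S2O3^2-)/2 = 1.589 × 10^-3 mol
n(H2O2) in the aliquot = 1.589 × 10^-3 mol (1:1 ratio)
[H2O2] = 1.589 × 10^-3 / 0.02567 = 0.06191 mol/L

0.06191 mol/L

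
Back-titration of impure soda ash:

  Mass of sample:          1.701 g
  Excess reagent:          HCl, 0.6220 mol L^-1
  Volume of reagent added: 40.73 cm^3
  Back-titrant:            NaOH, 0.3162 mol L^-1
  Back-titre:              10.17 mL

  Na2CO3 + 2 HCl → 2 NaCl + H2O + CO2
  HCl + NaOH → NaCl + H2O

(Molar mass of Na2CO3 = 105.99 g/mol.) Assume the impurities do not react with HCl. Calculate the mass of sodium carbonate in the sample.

1.172 g

n(HCl) added = 0.04073 × 0.6220 = 0.02533 mol
n(NaOH) used in back-titration = 0.01017 × 0.3162 = 3.216 × 10^-3 mol
n(HCl) left over = 3.216 × 10^-3 mol (1:1 ratio)
n(HCl) consumed by analyte = 0.02533 − 3.216 × 10^-3 = 0.02212 mol
From the 1:2 ratio, n(Na2CO3) = 1/2 × 0.02212 = 0.01106 mol
mass of Na2CO3 = 0.01106 × 105.99 = 1.172 g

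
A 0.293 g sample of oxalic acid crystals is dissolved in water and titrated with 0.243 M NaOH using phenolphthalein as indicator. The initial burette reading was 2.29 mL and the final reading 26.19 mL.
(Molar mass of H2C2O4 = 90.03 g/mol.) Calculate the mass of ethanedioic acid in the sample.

H2C2O4 + 2 NaOH → Na2C2O4 + 2 H2O
n(NaOH) = 0.0239 L × 0.243 mol/L = 5.81 × 10^-3 mol
From the 1:2 ratio, n(H2C2O4) = 1/2 × 5.81 × 10^-3 = 2.90 × 10^-3 mol
mass of H2C2O4 = 2.90 × 10^-3 × 90.03 g/mol = 0.261 g

0.261 g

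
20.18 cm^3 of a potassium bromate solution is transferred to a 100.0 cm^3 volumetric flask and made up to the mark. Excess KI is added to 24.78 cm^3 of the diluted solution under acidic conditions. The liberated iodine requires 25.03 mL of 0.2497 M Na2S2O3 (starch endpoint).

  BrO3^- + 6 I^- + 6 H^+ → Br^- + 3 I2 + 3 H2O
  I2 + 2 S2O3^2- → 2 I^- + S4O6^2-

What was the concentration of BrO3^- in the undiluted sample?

0.2083 M

n(S2O3^2-) = 0.02503 × 0.2497 = 6.250 × 10^-3 mol
n(I2) = n(S2O3^2-)/2 = 3.125 × 10^-3 mol
From the 1:3 ratio, n(BrO3^-) in the aliquot = 1/3 × 3.125 × 10^-3 = 1.042 × 10^-3 mol
[BrO3^-]_dilute = 1.042 × 10^-3 / 0.02478 = 0.04204 mol/L
[BrO3^-]_original = 0.04204 × 100.0/20.18 = 0.2083 mol/L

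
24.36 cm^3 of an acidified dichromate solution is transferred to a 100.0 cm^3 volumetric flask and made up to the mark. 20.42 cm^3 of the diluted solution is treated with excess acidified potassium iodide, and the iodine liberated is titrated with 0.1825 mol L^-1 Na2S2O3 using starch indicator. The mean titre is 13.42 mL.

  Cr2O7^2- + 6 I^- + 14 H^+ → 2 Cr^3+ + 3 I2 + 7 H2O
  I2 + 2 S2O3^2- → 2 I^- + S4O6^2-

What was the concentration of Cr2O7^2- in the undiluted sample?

0.08206 mol/L

n(S2O3^2-) = 0.01342 × 0.1825 = 2.449 × 10^-3 mol
n(I2) = n(S2O3^2-)/2 = 1.225 × 10^-3 mol
From the 1:3 ratio, n(Cr2O7^2-) in the aliquot = 1/3 × 1.225 × 10^-3 = 4.082 × 10^-4 mol
[Cr2O7^2-]_dilute = 4.082 × 10^-4 / 0.02042 = 0.01999 mol/L
[Cr2O7^2-]_original = 0.01999 × 100.0/24.36 = 0.08206 mol/L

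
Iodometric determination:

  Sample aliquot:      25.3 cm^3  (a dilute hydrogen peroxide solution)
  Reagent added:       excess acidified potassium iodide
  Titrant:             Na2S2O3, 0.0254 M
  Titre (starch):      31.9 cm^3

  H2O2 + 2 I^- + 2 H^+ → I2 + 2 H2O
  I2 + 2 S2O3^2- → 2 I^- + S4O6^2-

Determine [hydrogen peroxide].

n(S2O3^2-) = 0.0319 × 0.0254 = 8.10 × 10^-4 mol
n(I2) = n(S2O3^2-)/2 = 4.05 × 10^-4 mol
n(H2O2) in the aliquot = 4.05 × 10^-4 mol (1:1 ratio)
[H2O2] = 4.05 × 10^-4 / 0.0253 = 0.0160 mol/L

0.0160 M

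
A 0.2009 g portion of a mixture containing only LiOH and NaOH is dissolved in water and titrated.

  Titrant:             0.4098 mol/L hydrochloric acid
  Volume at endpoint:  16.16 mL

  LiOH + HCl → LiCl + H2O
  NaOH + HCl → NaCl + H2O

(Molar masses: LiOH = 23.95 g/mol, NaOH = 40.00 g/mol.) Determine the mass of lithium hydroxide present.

n(HCl) = 0.01616 × 0.4098 = 6.622 × 10^-3 mol
Let x = n(LiOH), y = n(NaOH).
Titrant: 1x + 1y = 6.622 × 10^-3;  mass: 23.95x + 40.00y = 0.2009
Solving, x = 3.987 × 10^-3 mol, y = 2.635 × 10^-3 mol
mass of LiOH = 3.987 × 10^-3 × 23.95 = 0.09549 g

0.09549 g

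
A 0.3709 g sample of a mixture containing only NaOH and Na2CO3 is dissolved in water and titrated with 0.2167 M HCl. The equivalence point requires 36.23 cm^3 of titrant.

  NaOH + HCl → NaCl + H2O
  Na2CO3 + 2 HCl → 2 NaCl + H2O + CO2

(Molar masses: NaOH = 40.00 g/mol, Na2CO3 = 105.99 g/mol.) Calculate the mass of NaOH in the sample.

0.1390 g

n(HCl) = 0.03623 × 0.2167 = 7.851 × 10^-3 mol
Let x = n(NaOH), y = n(Na2CO3).
Titrant: 1x + 2y = 7.851 × 10^-3;  mass: 40.00x + 105.99y = 0.3709
Solving, x = 3.476 × 10^-3 mol, y = 2.188 × 10^-3 mol
mass of NaOH = 3.476 × 10^-3 × 40.00 = 0.1390 g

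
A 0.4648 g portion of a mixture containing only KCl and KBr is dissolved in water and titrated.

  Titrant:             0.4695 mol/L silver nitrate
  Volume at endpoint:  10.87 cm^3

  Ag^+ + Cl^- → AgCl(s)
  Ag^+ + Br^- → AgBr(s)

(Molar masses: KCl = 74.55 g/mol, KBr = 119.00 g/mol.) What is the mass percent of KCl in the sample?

n(AgNO3) = 0.01087 × 0.4695 = 5.103 × 10^-3 mol
Let x = n(KCl), y = n(KBr).
Titrant: 1x + 1y = 5.103 × 10^-3;  mass: 74.55x + 119.00y = 0.4648
Solving, x = 3.206 × 10^-3 mol, y = 1.897 × 10^-3 mol
mass of KCl = 3.206 × 10^-3 × 74.55 = 0.2390 g
% KCl = 0.2390 / 0.4648 × 100 = 51.42 %

51.42 %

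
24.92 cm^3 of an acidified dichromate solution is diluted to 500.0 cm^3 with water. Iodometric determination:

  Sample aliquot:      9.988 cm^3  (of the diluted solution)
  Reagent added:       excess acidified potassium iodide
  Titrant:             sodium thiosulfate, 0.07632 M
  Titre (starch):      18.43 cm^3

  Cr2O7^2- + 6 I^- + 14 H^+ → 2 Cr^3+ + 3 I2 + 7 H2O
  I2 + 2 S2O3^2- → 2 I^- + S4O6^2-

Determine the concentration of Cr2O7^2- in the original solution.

n(S2O3^2-) = 0.01843 × 0.07632 = 1.407 × 10^-3 mol
n(I2) = n(S2O3^2-)/2 = 7.033 × 10^-4 mol
From the 1:3 ratio, n(Cr2O7^2-) in the aliquot = 1/3 × 7.033 × 10^-4 = 2.344 × 10^-4 mol
[Cr2O7^2-]_dilute = 2.344 × 10^-4 / 0.009988 = 0.02347 mol/L
[Cr2O7^2-]_original = 0.02347 × 500.0/24.92 = 0.4709 mol/L

0.4709 M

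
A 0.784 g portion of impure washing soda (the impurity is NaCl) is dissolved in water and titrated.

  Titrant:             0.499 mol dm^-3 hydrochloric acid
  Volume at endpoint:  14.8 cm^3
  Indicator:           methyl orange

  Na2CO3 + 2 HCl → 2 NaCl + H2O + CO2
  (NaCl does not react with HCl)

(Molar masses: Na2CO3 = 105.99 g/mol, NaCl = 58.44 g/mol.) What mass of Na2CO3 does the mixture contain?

n(HCl) = 0.0148 × 0.499 = 7.39 × 10^-3 mol
Let x = n(Na2CO3), y = n(NaCl).
Titrant: 2x = 7.39 × 10^-3;  mass: 105.99x + 58.44y = 0.784
Solving, x = 3.69 × 10^-3 mol, y = 6.72 × 10^-3 mol
mass of Na2CO3 = 3.69 × 10^-3 × 105.99 = 0.391 g

0.391 g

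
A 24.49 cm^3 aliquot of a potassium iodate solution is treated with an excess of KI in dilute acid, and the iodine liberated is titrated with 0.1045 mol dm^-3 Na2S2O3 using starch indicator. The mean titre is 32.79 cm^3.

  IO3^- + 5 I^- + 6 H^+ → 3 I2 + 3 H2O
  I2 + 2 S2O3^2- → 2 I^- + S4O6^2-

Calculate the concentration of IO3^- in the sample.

0.02332 mol/L

n(S2O3^2-) = 0.03279 × 0.1045 = 3.427 × 10^-3 mol
n(I2) = n(S2O3^2-)/2 = 1.713 × 10^-3 mol
From the 1:3 ratio, n(IO3^-) in the aliquot = 1/3 × 1.713 × 10^-3 = 5.711 × 10^-4 mol
[IO3^-] = 5.711 × 10^-4 / 0.02449 = 0.02332 mol/L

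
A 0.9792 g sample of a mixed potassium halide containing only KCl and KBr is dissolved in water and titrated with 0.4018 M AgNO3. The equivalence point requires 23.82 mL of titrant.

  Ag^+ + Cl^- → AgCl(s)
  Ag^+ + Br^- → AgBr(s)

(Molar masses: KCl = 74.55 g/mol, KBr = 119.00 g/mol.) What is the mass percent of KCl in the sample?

n(AgNO3) = 0.02382 × 0.4018 = 9.571 × 10^-3 mol
Let x = n(KCl), y = n(KBr).
Titrant: 1x + 1y = 9.571 × 10^-3;  mass: 74.55x + 119.00y = 0.9792
Solving, x = 3.594 × 10^-3 mol, y = 5.977 × 10^-3 mol
mass of KCl = 3.594 × 10^-3 × 74.55 = 0.2679 g
% KCl = 0.2679 / 0.9792 × 100 = 27.36 %

27.36 %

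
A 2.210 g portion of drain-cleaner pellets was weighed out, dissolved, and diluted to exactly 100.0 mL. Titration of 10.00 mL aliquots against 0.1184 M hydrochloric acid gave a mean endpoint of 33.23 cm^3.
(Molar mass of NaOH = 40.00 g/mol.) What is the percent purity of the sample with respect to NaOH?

NaOH + HCl → NaCl + H2O
n(HCl) per titration = 0.03323 × 0.1184 = 3.934 × 10^-3 mol
n(NaOH) in each aliquot = 3.934 × 10^-3 mol (1:1 ratio)
n(NaOH) in the whole flask = 3.934 × 10^-3 × 100.0/10.00 = 0.03934 mol
mass of NaOH = 0.03934 × 40.00 = 1.574 g
% NaOH = 1.574 / 2.210 × 100 = 71.21 %

71.21 %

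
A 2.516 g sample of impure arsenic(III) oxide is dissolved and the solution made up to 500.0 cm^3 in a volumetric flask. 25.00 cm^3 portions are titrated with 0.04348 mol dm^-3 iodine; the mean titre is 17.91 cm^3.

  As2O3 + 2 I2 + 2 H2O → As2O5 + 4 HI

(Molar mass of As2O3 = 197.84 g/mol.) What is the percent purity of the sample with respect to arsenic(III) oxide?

n(I2) per titration = 0.01791 × 0.04348 = 7.787 × 10^-4 mol
From the 1:2 ratio, n(As2O3) in each aliquot = 1/2 × 7.787 × 10^-4 = 3.894 × 10^-4 mol
n(As2O3) in the whole flask = 3.894 × 10^-4 × 500.0/25.00 = 7.787 × 10^-3 mol
mass of As2O3 = 7.787 × 10^-3 × 197.84 = 1.541 g
% As2O3 = 1.541 / 2.516 × 100 = 61.23 %

61.23 %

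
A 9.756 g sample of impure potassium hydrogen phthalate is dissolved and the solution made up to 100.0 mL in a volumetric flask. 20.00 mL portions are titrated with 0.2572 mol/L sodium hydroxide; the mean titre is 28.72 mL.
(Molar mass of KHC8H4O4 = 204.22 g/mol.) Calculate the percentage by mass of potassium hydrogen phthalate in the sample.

KHC8H4O4 + NaOH → KNaC8H4O4 + H2O
n(NaOH) per titration = 0.02872 × 0.2572 = 7.387 × 10^-3 mol
n(KHC8H4O4) in each aliquot = 7.387 × 10^-3 mol (1:1 ratio)
n(KHC8H4O4) in the whole flask = 7.387 × 10^-3 × 100.0/20.00 = 0.03693 mol
mass of KHC8H4O4 = 0.03693 × 204.22 = 7.543 g
% KHC8H4O4 = 7.543 / 9.756 × 100 = 77.31 %

77.31 %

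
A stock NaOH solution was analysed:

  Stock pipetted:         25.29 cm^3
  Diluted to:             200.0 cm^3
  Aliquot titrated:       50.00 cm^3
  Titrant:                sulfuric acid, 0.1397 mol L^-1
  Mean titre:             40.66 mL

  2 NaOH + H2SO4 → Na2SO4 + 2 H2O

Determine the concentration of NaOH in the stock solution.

n(H2SO4) = 0.04066 × 0.1397 = 5.680 × 10^-3 mol
From the 2:1 ratio, n(NaOH) in the aliquot = 2/1 × 5.680 × 10^-3 = 0.01136 mol
[NaOH]_dilute = 0.01136 / 0.05000 = 0.2272 mol/L
Dilution factor = 200.0 / 25.29 = 7.908
[NaOH]_stock = 0.2272 × 7.908 = 1.797 mol/L

1.797 mol/L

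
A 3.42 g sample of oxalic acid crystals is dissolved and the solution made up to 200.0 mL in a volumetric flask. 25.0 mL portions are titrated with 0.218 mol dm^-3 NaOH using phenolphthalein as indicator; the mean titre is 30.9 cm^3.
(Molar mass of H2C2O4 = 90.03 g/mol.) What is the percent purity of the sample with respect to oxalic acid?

H2C2O4 + 2 NaOH → Na2C2O4 + 2 H2O
n(NaOH) per titration = 0.0309 × 0.218 = 6.74 × 10^-3 mol
From the 1:2 ratio, n(H2C2O4) in each aliquot = 1/2 × 6.74 × 10^-3 = 3.37 × 10^-3 mol
n(H2C2O4) in the whole flask = 3.37 × 10^-3 × 200.0/25.0 = 0.0269 mol
mass of H2C2O4 = 0.0269 × 90.03 = 2.43 g
% H2C2O4 = 2.43 / 3.42 × 100 = 70.9 %

70.9 %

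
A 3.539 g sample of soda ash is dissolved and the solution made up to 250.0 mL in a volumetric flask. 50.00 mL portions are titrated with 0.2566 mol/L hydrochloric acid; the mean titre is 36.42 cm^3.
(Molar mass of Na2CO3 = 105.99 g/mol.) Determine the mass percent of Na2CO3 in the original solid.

Na2CO3 + 2 HCl → 2 NaCl + H2O + CO2
n(HCl) per titration = 0.03642 × 0.2566 = 9.345 × 10^-3 mol
From the 1:2 ratio, n(Na2CO3) in each aliquot = 1/2 × 9.345 × 10^-3 = 4.673 × 10^-3 mol
n(Na2CO3) in the whole flask = 4.673 × 10^-3 × 250.0/50.00 = 0.02336 mol
mass of Na2CO3 = 0.02336 × 105.99 = 2.476 g
% Na2CO3 = 2.476 / 3.539 × 100 = 69.97 %

69.97 %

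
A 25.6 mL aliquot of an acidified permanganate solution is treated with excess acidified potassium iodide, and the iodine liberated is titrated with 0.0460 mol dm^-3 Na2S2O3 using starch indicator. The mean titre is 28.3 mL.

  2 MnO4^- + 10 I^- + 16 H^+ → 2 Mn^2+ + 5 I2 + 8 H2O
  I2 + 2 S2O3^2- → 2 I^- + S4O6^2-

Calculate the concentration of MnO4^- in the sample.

0.0102 mol/L

n(S2O3^2-) = 0.0283 × 0.0460 = 1.30 × 10^-3 mol
n(I2) = n(S2O3^2-)/2 = 6.51 × 10^-4 mol
From the 2:5 ratio, n(MnO4^-) in the aliquot = 2/5 × 6.51 × 10^-4 = 2.60 × 10^-4 mol
[MnO4^-] = 2.60 × 10^-4 / 0.0256 = 0.0102 mol/L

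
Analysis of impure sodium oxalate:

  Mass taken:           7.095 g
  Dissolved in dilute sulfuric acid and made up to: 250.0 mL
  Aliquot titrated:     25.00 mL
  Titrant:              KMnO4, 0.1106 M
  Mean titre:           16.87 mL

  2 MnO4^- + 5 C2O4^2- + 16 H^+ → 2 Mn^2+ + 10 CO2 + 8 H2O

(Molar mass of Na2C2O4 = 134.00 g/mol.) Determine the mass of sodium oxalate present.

6.251 g

n(KMnO4) per titration = 0.01687 × 0.1106 = 1.866 × 10^-3 mol
From the 5:2 ratio, n(Na2C2O4) in each aliquot = 5/2 × 1.866 × 10^-3 = 4.665 × 10^-3 mol
n(Na2C2O4) in the whole flask = 4.665 × 10^-3 × 250.0/25.00 = 0.04665 mol
mass of Na2C2O4 = 0.04665 × 134.00 = 6.251 g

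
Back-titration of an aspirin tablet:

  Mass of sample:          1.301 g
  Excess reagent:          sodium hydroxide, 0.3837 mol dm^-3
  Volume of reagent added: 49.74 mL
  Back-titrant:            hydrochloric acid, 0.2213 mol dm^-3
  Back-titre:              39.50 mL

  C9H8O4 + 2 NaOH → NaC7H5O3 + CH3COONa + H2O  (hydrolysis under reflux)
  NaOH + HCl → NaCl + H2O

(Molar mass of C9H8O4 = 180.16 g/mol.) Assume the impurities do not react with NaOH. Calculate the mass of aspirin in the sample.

n(NaOH) added = 0.04974 × 0.3837 = 0.01909 mol
n(HCl) used in back-titration = 0.03950 × 0.2213 = 8.741 × 10^-3 mol
n(NaOH) left over = 8.741 × 10^-3 mol (1:1 ratio)
n(NaOH) consumed by analyte = 0.01909 − 8.741 × 10^-3 = 0.01034 mol
From the 1:2 ratio, n(C9H8O4) = 1/2 × 0.01034 = 5.172 × 10^-3 mol
mass of C9H8O4 = 5.172 × 10^-3 × 180.16 = 0.9318 g

0.9318 g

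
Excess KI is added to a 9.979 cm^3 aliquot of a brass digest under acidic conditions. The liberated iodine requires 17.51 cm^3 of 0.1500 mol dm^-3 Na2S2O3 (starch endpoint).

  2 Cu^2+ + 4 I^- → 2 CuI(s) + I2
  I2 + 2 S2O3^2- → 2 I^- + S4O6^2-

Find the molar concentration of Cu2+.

n(S2O3^2-) = 0.01751 × 0.1500 = 2.627 × 10^-3 mol
n(I2) = n(S2O3^2-)/2 = 1.313 × 10^-3 mol
From the 2:1 ratio, n(Cu2+) in the aliquot = 2/1 × 1.313 × 10^-3 = 2.627 × 10^-3 mol
[Cu2+] = 2.627 × 10^-3 / 0.009979 = 0.2632 mol/L

0.2632 mol/L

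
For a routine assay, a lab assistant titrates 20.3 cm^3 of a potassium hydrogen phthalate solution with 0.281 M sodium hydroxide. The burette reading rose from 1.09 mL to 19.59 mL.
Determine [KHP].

KHC8H4O4 + NaOH → KNaC8H4O4 + H2O
n(NaOH) = 0.0185 L × 0.281 mol/L = 5.20 × 10^-3 mol
n(KHC8H4O4) = 5.20 × 10^-3 mol (1:1 mole ratio)
[KHC8H4O4] = 5.20 × 10^-3 mol / 0.0203 L = 0.256 mol/L

0.256 M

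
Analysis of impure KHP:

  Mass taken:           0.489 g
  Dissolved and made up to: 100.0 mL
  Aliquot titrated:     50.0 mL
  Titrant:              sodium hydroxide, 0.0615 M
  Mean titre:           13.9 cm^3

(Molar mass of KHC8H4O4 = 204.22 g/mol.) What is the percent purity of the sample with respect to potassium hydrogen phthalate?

71.4 %

KHC8H4O4 + NaOH → KNaC8H4O4 + H2O
n(NaOH) per titration = 0.0139 × 0.0615 = 8.55 × 10^-4 mol
n(KHC8H4O4) in each aliquot = 8.55 × 10^-4 mol (1:1 ratio)
n(KHC8H4O4) in the whole flask = 8.55 × 10^-4 × 100.0/50.0 = 1.71 × 10^-3 mol
mass of KHC8H4O4 = 1.71 × 10^-3 × 204.22 = 0.349 g
% KHC8H4O4 = 0.349 / 0.489 × 100 = 71.4 %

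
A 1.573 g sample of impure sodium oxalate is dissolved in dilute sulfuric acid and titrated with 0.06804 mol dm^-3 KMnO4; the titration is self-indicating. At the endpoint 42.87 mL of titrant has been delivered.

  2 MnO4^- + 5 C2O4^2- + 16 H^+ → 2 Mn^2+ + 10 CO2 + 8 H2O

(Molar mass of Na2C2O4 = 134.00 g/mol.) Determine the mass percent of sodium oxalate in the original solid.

62.12 %

n(KMnO4) = 0.04287 L × 0.06804 mol/L = 2.917 × 10^-3 mol
From the 5:2 ratio, n(Na2C2O4) = 5/2 × 2.917 × 10^-3 = 7.292 × 10^-3 mol
mass of Na2C2O4 = 7.292 × 10^-3 × 134.00 g/mol = 0.9772 g
% Na2C2O4 = 0.9772 / 1.573 × 100 = 62.12 %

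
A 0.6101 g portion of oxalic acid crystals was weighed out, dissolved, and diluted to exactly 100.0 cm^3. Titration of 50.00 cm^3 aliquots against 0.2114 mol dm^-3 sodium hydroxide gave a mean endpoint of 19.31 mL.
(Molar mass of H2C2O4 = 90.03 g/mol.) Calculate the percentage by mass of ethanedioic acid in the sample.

H2C2O4 + 2 NaOH → Na2C2O4 + 2 H2O
n(NaOH) per titration = 0.01931 × 0.2114 = 4.082 × 10^-3 mol
From the 1:2 ratio, n(H2C2O4) in each aliquot = 1/2 × 4.082 × 10^-3 = 2.041 × 10^-3 mol
n(H2C2O4) in the whole flask = 2.041 × 10^-3 × 100.0/50.00 = 4.082 × 10^-3 mol
mass of H2C2O4 = 4.082 × 10^-3 × 90.03 = 0.3675 g
% H2C2O4 = 0.3675 / 0.6101 × 100 = 60.24 %

60.24 %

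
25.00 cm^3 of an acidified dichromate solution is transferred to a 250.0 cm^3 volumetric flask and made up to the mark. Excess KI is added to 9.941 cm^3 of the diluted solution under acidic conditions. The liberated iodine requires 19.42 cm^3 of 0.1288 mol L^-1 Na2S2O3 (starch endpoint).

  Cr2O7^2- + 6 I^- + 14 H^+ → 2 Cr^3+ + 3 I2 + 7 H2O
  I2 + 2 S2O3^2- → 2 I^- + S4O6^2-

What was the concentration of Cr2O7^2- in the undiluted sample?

0.4194 mol/L

n(S2O3^2-) = 0.01942 × 0.1288 = 2.501 × 10^-3 mol
n(I2) = n(S2O3^2-)/2 = 1.251 × 10^-3 mol
From the 1:3 ratio, n(Cr2O7^2-) in the aliquot = 1/3 × 1.251 × 10^-3 = 4.169 × 10^-4 mol
[Cr2O7^2-]_dilute = 4.169 × 10^-4 / 0.009941 = 0.04194 mol/L
[Cr2O7^2-]_original = 0.04194 × 250.0/25.00 = 0.4194 mol/L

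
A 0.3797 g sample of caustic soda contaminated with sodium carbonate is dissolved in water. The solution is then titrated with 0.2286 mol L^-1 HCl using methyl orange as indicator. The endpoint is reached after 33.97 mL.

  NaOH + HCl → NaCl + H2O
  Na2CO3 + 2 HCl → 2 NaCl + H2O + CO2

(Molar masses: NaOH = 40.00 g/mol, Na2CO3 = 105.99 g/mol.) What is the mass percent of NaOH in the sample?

n(HCl) = 0.03397 × 0.2286 = 7.766 × 10^-3 mol
Let x = n(NaOH), y = n(Na2CO3).
Titrant: 1x + 2y = 7.766 × 10^-3;  mass: 40.00x + 105.99y = 0.3797
Solving, x = 2.450 × 10^-3 mol, y = 2.658 × 10^-3 mol
mass of NaOH = 2.450 × 10^-3 × 40.00 = 0.09799 g
% NaOH = 0.09799 / 0.3797 × 100 = 25.81 %

25.81 %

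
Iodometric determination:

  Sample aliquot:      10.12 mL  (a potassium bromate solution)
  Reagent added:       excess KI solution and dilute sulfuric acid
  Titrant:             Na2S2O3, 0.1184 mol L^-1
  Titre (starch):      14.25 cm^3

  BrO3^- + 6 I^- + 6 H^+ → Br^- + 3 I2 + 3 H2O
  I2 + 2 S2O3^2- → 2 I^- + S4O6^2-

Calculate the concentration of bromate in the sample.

0.02779 mol/L

n(S2O3^2-) = 0.01425 × 0.1184 = 1.687 × 10^-3 mol
n(I2) = n(S2O3^2-)/2 = 8.436 × 10^-4 mol
From the 1:3 ratio, n(BrO3^-) in the aliquot = 1/3 × 8.436 × 10^-4 = 2.812 × 10^-4 mol
[BrO3^-] = 2.812 × 10^-4 / 0.01012 = 0.02779 mol/L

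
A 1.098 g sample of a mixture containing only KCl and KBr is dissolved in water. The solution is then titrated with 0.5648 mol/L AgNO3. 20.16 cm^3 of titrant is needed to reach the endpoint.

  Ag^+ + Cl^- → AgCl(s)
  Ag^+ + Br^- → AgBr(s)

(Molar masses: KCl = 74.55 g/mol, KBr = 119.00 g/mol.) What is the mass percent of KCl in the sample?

n(AgNO3) = 0.02016 × 0.5648 = 0.01139 mol
Let x = n(KCl), y = n(KBr).
Titrant: 1x + 1y = 0.01139;  mass: 74.55x + 119.00y = 1.098
Solving, x = 5.781 × 10^-3 mol, y = 5.605 × 10^-3 mol
mass of KCl = 5.781 × 10^-3 × 74.55 = 0.4310 g
% KCl = 0.4310 / 1.098 × 100 = 39.25 %

39.25 %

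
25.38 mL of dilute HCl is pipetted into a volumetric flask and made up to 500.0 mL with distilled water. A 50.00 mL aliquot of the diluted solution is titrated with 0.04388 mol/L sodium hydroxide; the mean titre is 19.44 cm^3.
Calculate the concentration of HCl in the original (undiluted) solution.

0.3361 mol/L

HCl + NaOH → NaCl + H2O
n(NaOH) = 0.01944 × 0.04388 = 8.530 × 10^-4 mol
n(HCl) in the aliquot = 8.530 × 10^-4 mol (1:1 ratio)
[HCl]_dilute = 8.530 × 10^-4 / 0.05000 = 0.01706 mol/L
Dilution factor = 500.0 / 25.38 = 19.70
[HCl]_stock = 0.01706 × 19.70 = 0.3361 mol/L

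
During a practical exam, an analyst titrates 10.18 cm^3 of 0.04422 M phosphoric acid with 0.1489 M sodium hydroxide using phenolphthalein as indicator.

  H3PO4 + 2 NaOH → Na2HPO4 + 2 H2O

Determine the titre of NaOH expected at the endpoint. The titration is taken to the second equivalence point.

6.046 mL

n(H3PO4) = 0.01018 L × 0.04422 mol/L = 4.502 × 10^-4 mol
From the 2:1 stoichiometry, n(NaOH) = 2/1 × 4.502 × 10^-4 = 9.003 × 10^-4 mol
V(NaOH) = 9.003 × 10^-4 mol / 0.1489 mol/L = 0.006046 L = 6.046 mL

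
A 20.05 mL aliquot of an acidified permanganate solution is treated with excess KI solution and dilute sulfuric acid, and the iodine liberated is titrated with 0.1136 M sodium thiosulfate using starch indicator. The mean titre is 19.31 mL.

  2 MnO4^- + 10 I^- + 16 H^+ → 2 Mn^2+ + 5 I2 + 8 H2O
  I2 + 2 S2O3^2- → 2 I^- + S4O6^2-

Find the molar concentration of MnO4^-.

0.02188 M

n(S2O3^2-) = 0.01931 × 0.1136 = 2.194 × 10^-3 mol
n(I2) = n(S2O3^2-)/2 = 1.097 × 10^-3 mol
From the 2:5 ratio, n(MnO4^-) in the aliquot = 2/5 × 1.097 × 10^-3 = 4.387 × 10^-4 mol
[MnO4^-] = 4.387 × 10^-4 / 0.02005 = 0.02188 mol/L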